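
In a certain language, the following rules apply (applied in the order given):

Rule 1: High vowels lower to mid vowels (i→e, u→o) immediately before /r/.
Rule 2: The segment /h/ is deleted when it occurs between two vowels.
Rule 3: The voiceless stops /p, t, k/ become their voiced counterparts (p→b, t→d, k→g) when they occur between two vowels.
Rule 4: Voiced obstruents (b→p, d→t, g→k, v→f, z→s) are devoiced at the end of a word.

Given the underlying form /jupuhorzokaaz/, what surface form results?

Rule 1 (pre-rhotic lowering): no segment meets the environment; /jupuhorzokaaz/ is unchanged.
Rule 2 (intervocalic h-deletion): /h/ occurs between vowels /u/ and /o/, so it deletes. /jupuhorzokaaz/ → jupuorzokaaz.
Rule 3 (intervocalic voicing): /p/ is a voiceless stop between vowels /u/ and /u/, so it voices to [b]. /k/ is a voiceless stop between vowels /o/ and /a/, so it voices to [g]. /jupuorzokaaz/ → jubuorzogaaz.
Rule 4 (final devoicing): /z/ is a voiced obstruent in word-final position, so it devoices to [s]. /jubuorzogaaz/ → jubuorzogaas.

jubuorzogaas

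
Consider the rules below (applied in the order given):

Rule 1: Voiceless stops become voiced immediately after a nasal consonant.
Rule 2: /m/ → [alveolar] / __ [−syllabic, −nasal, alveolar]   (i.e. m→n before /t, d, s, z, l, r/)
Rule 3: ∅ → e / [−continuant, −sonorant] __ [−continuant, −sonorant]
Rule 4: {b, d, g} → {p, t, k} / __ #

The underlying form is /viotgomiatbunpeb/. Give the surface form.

viotegomiatebunbep

Rule 1 (post-nasal voicing): /p/ is a voiceless stop immediately after the nasal /n/, so it voices to [b]. /viotgomiatbunpeb/ → viotgomiatbunbeb.
Rule 2 (nasal place assimilation): no segment meets the environment; /viotgomiatbunbeb/ is unchanged.
Rule 3 (stop-cluster e-epenthesis): /t/ and /g/ form a stop–stop cluster, so [e] is inserted between them. /t/ and /b/ form a stop–stop cluster, so [e] is inserted between them. /viotgomiatbunbeb/ → viotegomiatebunbeb.
Rule 4 (final devoicing): /b/ is a voiced stop in word-final position, so it devoices to [p]. /viotegomiatebunbeb/ → viotegomiatebunbep.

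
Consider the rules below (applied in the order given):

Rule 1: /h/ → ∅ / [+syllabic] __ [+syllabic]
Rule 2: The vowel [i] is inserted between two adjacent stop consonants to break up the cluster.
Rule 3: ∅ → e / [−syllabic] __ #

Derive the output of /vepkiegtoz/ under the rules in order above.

vepikiegitoze

Rule 1 (intervocalic h-deletion): no segment meets the environment; /vepkiegtoz/ is unchanged.
Rule 2 (stop-cluster i-epenthesis): /p/ and /k/ form a stop–stop cluster, so [i] is inserted between them. /g/ and /t/ form a stop–stop cluster, so [i] is inserted between them. /vepkiegtoz/ → vepikiegitoz.
Rule 3 (final e-epenthesis): the form ends in the consonant /z/, so [e] is inserted word-finally. /vepikiegitoz/ → vepikiegitoze.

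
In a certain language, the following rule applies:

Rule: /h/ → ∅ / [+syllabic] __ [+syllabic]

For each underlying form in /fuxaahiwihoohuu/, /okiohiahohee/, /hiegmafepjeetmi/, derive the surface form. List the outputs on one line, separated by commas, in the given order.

/fuxaahiwihoohuu/: /h/ occurs between vowels /a/ and /i/, so it deletes. /h/ occurs between vowels /i/ and /o/, so it deletes. /h/ occurs between vowels /o/ and /u/, so it deletes. → [fuxaaiwioouu].
/okiohiahohee/: /h/ occurs between vowels /o/ and /i/, so it deletes. /h/ occurs between vowels /a/ and /o/, so it deletes. /h/ occurs between vowels /o/ and /e/, so it deletes. → [okioiaoee].
/hiegmafepjeetmi/: the rule's environment is not met; surfaces unchanged as [hiegmafepjeetmi].

fuxaaiwioouu, okioiaoee, hiegmafepjeetmi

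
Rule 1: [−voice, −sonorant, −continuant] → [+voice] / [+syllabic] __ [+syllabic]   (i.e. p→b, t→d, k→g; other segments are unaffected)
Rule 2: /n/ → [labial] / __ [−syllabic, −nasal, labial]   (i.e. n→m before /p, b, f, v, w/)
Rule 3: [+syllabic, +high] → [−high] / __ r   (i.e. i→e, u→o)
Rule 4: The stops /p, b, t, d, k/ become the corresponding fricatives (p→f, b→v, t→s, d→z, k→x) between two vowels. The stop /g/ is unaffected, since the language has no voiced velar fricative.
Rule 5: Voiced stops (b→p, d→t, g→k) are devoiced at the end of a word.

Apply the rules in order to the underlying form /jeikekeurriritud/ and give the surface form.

jeigegeorrerizut

Rule 1 (intervocalic voicing): /k/ is a voiceless stop between vowels /i/ and /e/, so it voices to [g]. /k/ is a voiceless stop between vowels /e/ and /e/, so it voices to [g]. /t/ is a voiceless stop between vowels /i/ and /u/, so it voices to [d]. /jeikekeurriritud/ → jeigegeurriridud.
Rule 2 (nasal place assimilation): no segment meets the environment; /jeigegeurriridud/ is unchanged.
Rule 3 (pre-rhotic lowering): /u/ is a high vowel immediately before /r/, so it lowers to [o]. /i/ is a high vowel immediately before /r/, so it lowers to [e]. /jeigegeurriridud/ → jeigegeorreridud.
Rule 4 (intervocalic spirantization): /d/ is a stop between vowels /i/ and /u/, so it spirantizes to the fricative [z]. /jeigegeorreridud/ → jeigegeorrerizud.
Rule 5 (final devoicing): /d/ is a voiced stop in word-final position, so it devoices to [t]. /jeigegeorrerizud/ → jeigegeorrerizut.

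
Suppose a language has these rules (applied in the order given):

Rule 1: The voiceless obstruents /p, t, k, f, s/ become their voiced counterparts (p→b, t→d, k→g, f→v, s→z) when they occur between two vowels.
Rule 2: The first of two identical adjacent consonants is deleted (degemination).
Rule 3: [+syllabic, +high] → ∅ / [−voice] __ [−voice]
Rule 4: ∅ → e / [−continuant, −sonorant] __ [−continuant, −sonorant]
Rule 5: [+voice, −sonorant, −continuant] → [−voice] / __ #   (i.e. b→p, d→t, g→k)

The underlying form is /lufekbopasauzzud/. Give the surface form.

Rule 1 (intervocalic voicing): /f/ is a voiceless obstruent between vowels /u/ and /e/, so it voices to [v]. /p/ is a voiceless obstruent between vowels /o/ and /a/, so it voices to [b]. /s/ is a voiceless obstruent between vowels /a/ and /a/, so it voices to [z]. /lufekbopasauzzud/ → luvekbobazauzzud.
Rule 2 (degemination): /zz/ is a geminate; the first /z/ deletes. /luvekbobazauzzud/ → luvekbobazauzud.
Rule 3 (high vowel syncope): no segment meets the environment; /luvekbobazauzud/ is unchanged.
Rule 4 (stop-cluster e-epenthesis): /k/ and /b/ form a stop–stop cluster, so [e] is inserted between them. /luvekbobazauzud/ → luvekebobazauzud.
Rule 5 (final devoicing): /d/ is a voiced stop in word-final position, so it devoices to [t]. /luvekebobazauzud/ → luvekebobazauzut.

luvekebobazauzut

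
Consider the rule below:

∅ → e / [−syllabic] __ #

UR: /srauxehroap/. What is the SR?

srauxehroape

the form ends in the consonant /p/, so [e] is inserted word-finally.
Surface form: [srauxehroape].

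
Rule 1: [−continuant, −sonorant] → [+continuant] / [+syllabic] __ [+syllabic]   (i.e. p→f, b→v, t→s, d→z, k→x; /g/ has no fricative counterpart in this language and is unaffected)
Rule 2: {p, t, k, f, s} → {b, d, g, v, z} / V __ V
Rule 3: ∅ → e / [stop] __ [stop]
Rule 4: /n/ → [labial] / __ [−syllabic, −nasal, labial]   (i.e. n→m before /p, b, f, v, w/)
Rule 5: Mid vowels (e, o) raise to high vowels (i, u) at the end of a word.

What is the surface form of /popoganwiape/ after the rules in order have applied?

Rule 1 (intervocalic spirantization): /p/ is a stop between vowels /o/ and /o/, so it spirantizes to the fricative [f]. /p/ is a stop between vowels /a/ and /e/, so it spirantizes to the fricative [f]. /popoganwiape/ → pofoganwiafe.
Rule 2 (intervocalic voicing): /f/ is a voiceless obstruent between vowels /o/ and /o/, so it voices to [v]. /f/ is a voiceless obstruent between vowels /a/ and /e/, so it voices to [v]. /pofoganwiafe/ → povoganwiave.
Rule 3 (stop-cluster e-epenthesis): no segment meets the environment; /povoganwiave/ is unchanged.
Rule 4 (nasal place assimilation): /n/ precedes the labial consonant /w/, so it assimilates in place to [m]. /povoganwiave/ → povogamwiave.
Rule 5 (final vowel raising): /e/ is a mid vowel in word-final position, so it raises to [i]. /povogamwiave/ → povogamwiavi.

povogamwiavi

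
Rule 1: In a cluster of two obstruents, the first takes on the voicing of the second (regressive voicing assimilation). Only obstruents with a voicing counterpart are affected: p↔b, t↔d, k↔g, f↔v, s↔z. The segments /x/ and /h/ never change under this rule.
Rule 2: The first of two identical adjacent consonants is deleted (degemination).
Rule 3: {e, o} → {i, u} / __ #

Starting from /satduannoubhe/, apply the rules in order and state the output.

Rule 1 (regressive voicing assimilation): /t/ precedes the voiced obstruent /d/, so it voices to [d] by assimilation. /b/ precedes the voiceless obstruent /h/, so it devoices to [p] by assimilation. /satduannoubhe/ → sadduannouphe.
Rule 2 (degemination): /dd/ is a geminate; the first /d/ deletes. /nn/ is a geminate; the first /n/ deletes. /sadduannouphe/ → saduanouphe.
Rule 3 (final vowel raising): /e/ is a mid vowel in word-final position, so it raises to [i]. /saduanouphe/ → saduanouphi.

saduanouphi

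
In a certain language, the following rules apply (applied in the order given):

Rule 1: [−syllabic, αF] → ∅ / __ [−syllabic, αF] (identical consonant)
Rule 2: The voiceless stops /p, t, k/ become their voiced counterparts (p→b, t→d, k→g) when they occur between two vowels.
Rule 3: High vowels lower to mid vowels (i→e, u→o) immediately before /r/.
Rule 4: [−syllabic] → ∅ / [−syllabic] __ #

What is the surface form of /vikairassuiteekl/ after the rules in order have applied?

vigaerasuideek

Rule 1 (degemination): /ss/ is a geminate; the first /s/ deletes. /vikairassuiteekl/ → vikairasuiteekl.
Rule 2 (intervocalic voicing): /k/ is a voiceless stop between vowels /i/ and /a/, so it voices to [g]. /t/ is a voiceless stop between vowels /i/ and /e/, so it voices to [d]. /vikairasuiteekl/ → vigairasuideekl.
Rule 3 (pre-rhotic lowering): /i/ is a high vowel immediately before /r/, so it lowers to [e]. /vigairasuideekl/ → vigaerasuideekl.
Rule 4 (final cluster simplification): /l/ is the second consonant of a word-final cluster /kl/, so it deletes. /vigaerasuideekl/ → vigaerasuideek.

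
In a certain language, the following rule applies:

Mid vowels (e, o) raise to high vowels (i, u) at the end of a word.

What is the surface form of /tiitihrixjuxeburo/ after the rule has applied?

tiitihrixjuxeburu

Scanning /tiitihrixjuxeburo/: /e/ at position 13 is not in the conditioning environment; /o/ is a mid vowel in word-final position, so it raises to [u].
Result: [tiitihrixjuxeburu].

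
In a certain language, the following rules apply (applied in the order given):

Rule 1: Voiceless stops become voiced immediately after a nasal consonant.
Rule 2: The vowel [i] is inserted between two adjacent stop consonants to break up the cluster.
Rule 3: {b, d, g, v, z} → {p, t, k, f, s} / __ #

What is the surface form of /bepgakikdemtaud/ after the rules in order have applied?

bepigakikidemdaut

Rule 1 (post-nasal voicing): /t/ is a voiceless stop immediately after the nasal /m/, so it voices to [d]. /bepgakikdemtaud/ → bepgakikdemdaud.
Rule 2 (stop-cluster i-epenthesis): /p/ and /g/ form a stop–stop cluster, so [i] is inserted between them. /k/ and /d/ form a stop–stop cluster, so [i] is inserted between them. /bepgakikdemdaud/ → bepigakikidemdaud.
Rule 3 (final devoicing): /d/ is a voiced obstruent in word-final position, so it devoices to [t]. /bepigakikidemdaud/ → bepigakikidemdaut.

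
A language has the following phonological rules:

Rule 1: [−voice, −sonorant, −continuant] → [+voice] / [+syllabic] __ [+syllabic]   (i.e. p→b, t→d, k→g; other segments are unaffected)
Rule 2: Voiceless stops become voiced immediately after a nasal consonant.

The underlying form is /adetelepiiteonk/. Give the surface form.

adedelebiideong

Rule 1 (intervocalic voicing): /t/ is a voiceless stop between vowels /e/ and /e/, so it voices to [d]. /p/ is a voiceless stop between vowels /e/ and /i/, so it voices to [b]. /t/ is a voiceless stop between vowels /i/ and /e/, so it voices to [d]. /adetelepiiteonk/ → adedelebiideonk.
Rule 2 (post-nasal voicing): /k/ is a voiceless stop immediately after the nasal /n/, so it voices to [g]. /adedelebiideonk/ → adedelebiideong.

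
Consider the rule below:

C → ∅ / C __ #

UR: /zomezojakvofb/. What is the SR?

zomezojakvof

/b/ is the second consonant of a word-final cluster /fb/, so it deletes.
The other instances of /z/, /m/, /j/, /k/, /v/, /f/ do not occur in the required environment and remain unchanged.
Surface form: [zomezojakvof].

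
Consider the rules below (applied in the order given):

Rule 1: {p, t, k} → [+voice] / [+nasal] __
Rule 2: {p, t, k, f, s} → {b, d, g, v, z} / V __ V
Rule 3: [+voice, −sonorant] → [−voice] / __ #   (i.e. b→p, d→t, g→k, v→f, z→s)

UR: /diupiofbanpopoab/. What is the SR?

diubiofbanboboap

Rule 1 (post-nasal voicing): /p/ is a voiceless stop immediately after the nasal /n/, so it voices to [b]. /diupiofbanpopoab/ → diupiofbanbopoab.
Rule 2 (intervocalic voicing): /p/ is a voiceless obstruent between vowels /u/ and /i/, so it voices to [b]. /p/ is a voiceless obstruent between vowels /o/ and /o/, so it voices to [b]. /diupiofbanbopoab/ → diubiofbanboboab.
Rule 3 (final devoicing): /b/ is a voiced obstruent in word-final position, so it devoices to [p]. /diubiofbanboboab/ → diubiofbanboboap.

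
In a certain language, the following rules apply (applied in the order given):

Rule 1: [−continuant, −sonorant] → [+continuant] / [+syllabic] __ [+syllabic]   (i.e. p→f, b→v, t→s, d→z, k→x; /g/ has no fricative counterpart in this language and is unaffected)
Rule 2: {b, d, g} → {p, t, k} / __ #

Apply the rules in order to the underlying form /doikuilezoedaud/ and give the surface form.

Rule 1 (intervocalic spirantization): /k/ is a stop between vowels /i/ and /u/, so it spirantizes to the fricative [x]. /d/ is a stop between vowels /e/ and /a/, so it spirantizes to the fricative [z]. /doikuilezoedaud/ → doixuilezoezaud.
Rule 2 (final devoicing): /d/ is a voiced stop in word-final position, so it devoices to [t]. /doixuilezoezaud/ → doixuilezoezaut.

doixuilezoezaut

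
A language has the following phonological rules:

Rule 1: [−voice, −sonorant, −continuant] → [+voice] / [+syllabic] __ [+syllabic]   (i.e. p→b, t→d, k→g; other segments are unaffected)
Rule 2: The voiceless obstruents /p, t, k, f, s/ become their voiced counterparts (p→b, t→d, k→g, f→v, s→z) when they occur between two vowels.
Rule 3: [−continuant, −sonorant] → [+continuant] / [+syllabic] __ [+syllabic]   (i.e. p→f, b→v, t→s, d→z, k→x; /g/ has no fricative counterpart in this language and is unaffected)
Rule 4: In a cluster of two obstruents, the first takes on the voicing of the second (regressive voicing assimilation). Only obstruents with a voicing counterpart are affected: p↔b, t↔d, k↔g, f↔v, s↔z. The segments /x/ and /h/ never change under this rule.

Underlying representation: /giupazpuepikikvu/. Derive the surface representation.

giuvaspuevigigvu

Rule 1 (intervocalic voicing): /p/ is a voiceless stop between vowels /u/ and /a/, so it voices to [b]. /p/ is a voiceless stop between vowels /e/ and /i/, so it voices to [b]. /k/ is a voiceless stop between vowels /i/ and /i/, so it voices to [g]. /giupazpuepikikvu/ → giubazpuebigikvu.
Rule 2 (intervocalic voicing): no segment meets the environment; /giubazpuebigikvu/ is unchanged.
Rule 3 (intervocalic spirantization): /b/ is a stop between vowels /u/ and /a/, so it spirantizes to the fricative [v]. /b/ is a stop between vowels /e/ and /i/, so it spirantizes to the fricative [v]. /giubazpuebigikvu/ → giuvazpuevigikvu.
Rule 4 (regressive voicing assimilation): /z/ precedes the voiceless obstruent /p/, so it devoices to [s] by assimilation. /k/ precedes the voiced obstruent /v/, so it voices to [g] by assimilation. /giuvazpuevigikvu/ → giuvaspuevigigvu.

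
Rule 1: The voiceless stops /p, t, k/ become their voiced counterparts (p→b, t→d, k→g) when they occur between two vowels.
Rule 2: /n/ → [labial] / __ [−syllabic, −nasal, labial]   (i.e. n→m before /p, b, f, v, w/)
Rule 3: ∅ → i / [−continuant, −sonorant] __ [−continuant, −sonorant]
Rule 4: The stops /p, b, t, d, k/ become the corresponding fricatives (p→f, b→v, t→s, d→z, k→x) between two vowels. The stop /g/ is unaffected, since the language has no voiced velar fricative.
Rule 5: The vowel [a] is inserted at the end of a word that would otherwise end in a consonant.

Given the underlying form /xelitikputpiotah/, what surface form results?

xelizixifusifiozaha

Rule 1 (intervocalic voicing): /t/ is a voiceless stop between vowels /i/ and /i/, so it voices to [d]. /t/ is a voiceless stop between vowels /o/ and /a/, so it voices to [d]. /xelitikputpiotah/ → xelidikputpiodah.
Rule 2 (nasal place assimilation): no segment meets the environment; /xelidikputpiodah/ is unchanged.
Rule 3 (stop-cluster i-epenthesis): /k/ and /p/ form a stop–stop cluster, so [i] is inserted between them. /t/ and /p/ form a stop–stop cluster, so [i] is inserted between them. /xelidikputpiodah/ → xelidikiputipiodah.
Rule 4 (intervocalic spirantization): /d/ is a stop between vowels /i/ and /i/, so it spirantizes to the fricative [z]. /k/ is a stop between vowels /i/ and /i/, so it spirantizes to the fricative [x]. /p/ is a stop between vowels /i/ and /u/, so it spirantizes to the fricative [f]. /t/ is a stop between vowels /u/ and /i/, so it spirantizes to the fricative [s]. /p/ is a stop between vowels /i/ and /i/, so it spirantizes to the fricative [f]. /d/ is a stop between vowels /o/ and /a/, so it spirantizes to the fricative [z]. /xelidikiputipiodah/ → xelizixifusifiozah.
Rule 5 (final a-epenthesis): the form ends in the consonant /h/, so [a] is inserted word-finally. /xelizixifusifiozah/ → xelizixifusifiozaha.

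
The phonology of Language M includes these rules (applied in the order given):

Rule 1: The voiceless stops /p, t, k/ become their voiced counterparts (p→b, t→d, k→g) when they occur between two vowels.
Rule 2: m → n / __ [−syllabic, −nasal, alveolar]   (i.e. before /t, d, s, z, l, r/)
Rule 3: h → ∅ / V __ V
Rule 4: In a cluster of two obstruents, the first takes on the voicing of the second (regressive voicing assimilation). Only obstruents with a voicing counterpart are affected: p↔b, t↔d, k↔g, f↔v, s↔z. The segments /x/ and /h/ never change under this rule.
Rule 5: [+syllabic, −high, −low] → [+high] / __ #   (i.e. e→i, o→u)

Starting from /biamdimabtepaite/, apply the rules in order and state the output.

Rule 1 (intervocalic voicing): /p/ is a voiceless stop between vowels /e/ and /a/, so it voices to [b]. /t/ is a voiceless stop between vowels /i/ and /e/, so it voices to [d]. /biamdimabtepaite/ → biamdimabtebaide.
Rule 2 (nasal place assimilation): /m/ precedes the alveolar consonant /d/, so it assimilates in place to [n]. /biamdimabtebaide/ → biandimabtebaide.
Rule 3 (intervocalic h-deletion): no segment meets the environment; /biandimabtebaide/ is unchanged.
Rule 4 (regressive voicing assimilation): /b/ precedes the voiceless obstruent /t/, so it devoices to [p] by assimilation. /biandimabtebaide/ → biandimaptebaide.
Rule 5 (final vowel raising): /e/ is a mid vowel in word-final position, so it raises to [i]. /biandimaptebaide/ → biandimaptebaidi.

biandimaptebaidi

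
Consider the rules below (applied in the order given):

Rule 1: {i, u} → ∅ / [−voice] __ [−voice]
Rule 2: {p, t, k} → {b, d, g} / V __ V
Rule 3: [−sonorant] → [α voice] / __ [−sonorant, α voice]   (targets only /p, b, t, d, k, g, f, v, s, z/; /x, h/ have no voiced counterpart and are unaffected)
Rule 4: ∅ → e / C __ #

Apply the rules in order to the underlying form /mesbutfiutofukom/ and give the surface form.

Rule 1 (high vowel syncope): /u/ is a high vowel flanked by voiceless consonants /f/ and /k/, so it deletes. /mesbutfiutofukom/ → mesbutfiutofkom.
Rule 2 (intervocalic voicing): /t/ is a voiceless stop between vowels /u/ and /o/, so it voices to [d]. /mesbutfiutofkom/ → mesbutfiudofkom.
Rule 3 (regressive voicing assimilation): /s/ precedes the voiced obstruent /b/, so it voices to [z] by assimilation. /mesbutfiudofkom/ → mezbutfiudofkom.
Rule 4 (final e-epenthesis): the form ends in the consonant /m/, so [e] is inserted word-finally. /mezbutfiudofkom/ → mezbutfiudofkome.

mezbutfiudofkome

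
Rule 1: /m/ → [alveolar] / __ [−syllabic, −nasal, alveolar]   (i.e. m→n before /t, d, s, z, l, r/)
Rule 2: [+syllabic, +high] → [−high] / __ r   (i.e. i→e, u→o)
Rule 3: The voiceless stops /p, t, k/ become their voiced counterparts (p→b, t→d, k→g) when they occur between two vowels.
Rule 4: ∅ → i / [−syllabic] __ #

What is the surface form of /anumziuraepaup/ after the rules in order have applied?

Rule 1 (nasal place assimilation): /m/ precedes the alveolar consonant /z/, so it assimilates in place to [n]. /anumziuraepaup/ → anunziuraepaup.
Rule 2 (pre-rhotic lowering): /u/ is a high vowel immediately before /r/, so it lowers to [o]. /anunziuraepaup/ → anunzioraepaup.
Rule 3 (intervocalic voicing): /p/ is a voiceless stop between vowels /e/ and /a/, so it voices to [b]. /anunzioraepaup/ → anunzioraebaup.
Rule 4 (final i-epenthesis): the form ends in the consonant /p/, so [i] is inserted word-finally. /anunzioraebaup/ → anunzioraebaupi.

anunzioraebaupi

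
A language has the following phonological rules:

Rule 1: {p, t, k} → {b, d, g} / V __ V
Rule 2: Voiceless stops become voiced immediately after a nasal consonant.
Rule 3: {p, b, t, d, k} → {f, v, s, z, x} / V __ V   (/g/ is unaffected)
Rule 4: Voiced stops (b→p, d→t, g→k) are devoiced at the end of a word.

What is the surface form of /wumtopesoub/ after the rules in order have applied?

Rule 1 (intervocalic voicing): /p/ is a voiceless stop between vowels /o/ and /e/, so it voices to [b]. /wumtopesoub/ → wumtobesoub.
Rule 2 (post-nasal voicing): /t/ is a voiceless stop immediately after the nasal /m/, so it voices to [d]. /wumtobesoub/ → wumdobesoub.
Rule 3 (intervocalic spirantization): /b/ is a stop between vowels /o/ and /e/, so it spirantizes to the fricative [v]. /wumdobesoub/ → wumdovesoub.
Rule 4 (final devoicing): /b/ is a voiced stop in word-final position, so it devoices to [p]. /wumdovesoub/ → wumdovesoup.

wumdovesoup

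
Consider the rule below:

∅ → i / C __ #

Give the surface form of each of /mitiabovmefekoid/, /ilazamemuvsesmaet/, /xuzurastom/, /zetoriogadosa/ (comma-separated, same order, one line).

mitiabovmefekoidi, ilazamemuvsesmaeti, xuzurastomi, zetoriogadosa

/mitiabovmefekoid/: the form ends in the consonant /d/, so [i] is inserted word-finally. → [mitiabovmefekoidi].
/ilazamemuvsesmaet/: the form ends in the consonant /t/, so [i] is inserted word-finally. → [ilazamemuvsesmaeti].
/xuzurastom/: the form ends in the consonant /m/, so [i] is inserted word-finally. → [xuzurastomi].
/zetoriogadosa/: the rule's environment is not met; surfaces unchanged as [zetoriogadosa].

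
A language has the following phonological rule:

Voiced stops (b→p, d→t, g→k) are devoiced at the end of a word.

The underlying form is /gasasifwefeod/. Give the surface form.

Scanning /gasasifwefeod/: /g/ at position 1 is not in the conditioning environment; /d/ is a voiced stop in word-final position, so it devoices to [t].
Result: [gasasifwefeot].

gasasifwefeot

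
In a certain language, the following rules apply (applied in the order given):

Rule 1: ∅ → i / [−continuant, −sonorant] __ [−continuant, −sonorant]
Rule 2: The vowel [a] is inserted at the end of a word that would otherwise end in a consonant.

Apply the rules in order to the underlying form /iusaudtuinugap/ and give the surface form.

Rule 1 (stop-cluster i-epenthesis): /d/ and /t/ form a stop–stop cluster, so [i] is inserted between them. /iusaudtuinugap/ → iusaudituinugap.
Rule 2 (final a-epenthesis): the form ends in the consonant /p/, so [a] is inserted word-finally. /iusaudituinugap/ → iusaudituinugapa.

iusaudituinugapa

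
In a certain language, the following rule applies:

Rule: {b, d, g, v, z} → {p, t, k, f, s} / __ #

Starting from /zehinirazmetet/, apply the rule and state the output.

zehinirazmetet

No segment of /zehinirazmetet/ meets the structural description of the rule, so the form surfaces unchanged.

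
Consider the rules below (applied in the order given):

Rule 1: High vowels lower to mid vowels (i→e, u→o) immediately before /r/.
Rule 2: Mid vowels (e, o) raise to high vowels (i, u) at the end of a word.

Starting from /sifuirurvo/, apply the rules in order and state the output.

Rule 1 (pre-rhotic lowering): /i/ is a high vowel immediately before /r/, so it lowers to [e]. /u/ is a high vowel immediately before /r/, so it lowers to [o]. /sifuirurvo/ → sifuerorvo.
Rule 2 (final vowel raising): /o/ is a mid vowel in word-final position, so it raises to [u]. /sifuerorvo/ → sifuerorvu.

sifuerorvu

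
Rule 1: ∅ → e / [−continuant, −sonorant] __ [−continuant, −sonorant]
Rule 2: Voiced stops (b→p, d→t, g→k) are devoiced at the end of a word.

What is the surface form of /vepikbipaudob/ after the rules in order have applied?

Rule 1 (stop-cluster e-epenthesis): /k/ and /b/ form a stop–stop cluster, so [e] is inserted between them. /vepikbipaudob/ → vepikebipaudob.
Rule 2 (final devoicing): /b/ is a voiced stop in word-final position, so it devoices to [p]. /vepikebipaudob/ → vepikebipaudop.

vepikebipaudop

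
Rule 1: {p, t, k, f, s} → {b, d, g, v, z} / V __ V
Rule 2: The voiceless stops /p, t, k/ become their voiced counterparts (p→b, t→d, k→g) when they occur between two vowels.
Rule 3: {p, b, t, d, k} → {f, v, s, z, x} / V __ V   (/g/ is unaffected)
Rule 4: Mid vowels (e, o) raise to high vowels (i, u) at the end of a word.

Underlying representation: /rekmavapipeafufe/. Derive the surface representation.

Rule 1 (intervocalic voicing): /p/ is a voiceless obstruent between vowels /a/ and /i/, so it voices to [b]. /p/ is a voiceless obstruent between vowels /i/ and /e/, so it voices to [b]. /f/ is a voiceless obstruent between vowels /a/ and /u/, so it voices to [v]. /f/ is a voiceless obstruent between vowels /u/ and /e/, so it voices to [v]. /rekmavapipeafufe/ → rekmavabibeavuve.
Rule 2 (intervocalic voicing): no segment meets the environment; /rekmavabibeavuve/ is unchanged.
Rule 3 (intervocalic spirantization): /b/ is a stop between vowels /a/ and /i/, so it spirantizes to the fricative [v]. /b/ is a stop between vowels /i/ and /e/, so it spirantizes to the fricative [v]. /rekmavabibeavuve/ → rekmavaviveavuve.
Rule 4 (final vowel raising): /e/ is a mid vowel in word-final position, so it raises to [i]. /rekmavaviveavuve/ → rekmavaviveavuvi.

rekmavaviveavuvi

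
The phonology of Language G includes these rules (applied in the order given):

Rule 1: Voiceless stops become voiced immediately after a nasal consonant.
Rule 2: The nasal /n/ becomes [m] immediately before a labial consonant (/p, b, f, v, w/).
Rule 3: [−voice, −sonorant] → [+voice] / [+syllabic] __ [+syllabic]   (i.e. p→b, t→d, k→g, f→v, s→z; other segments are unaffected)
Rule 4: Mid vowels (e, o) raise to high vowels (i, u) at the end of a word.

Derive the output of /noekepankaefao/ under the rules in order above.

Rule 1 (post-nasal voicing): /k/ is a voiceless stop immediately after the nasal /n/, so it voices to [g]. /noekepankaefao/ → noekepangaefao.
Rule 2 (nasal place assimilation): no segment meets the environment; /noekepangaefao/ is unchanged.
Rule 3 (intervocalic voicing): /k/ is a voiceless obstruent between vowels /e/ and /e/, so it voices to [g]. /p/ is a voiceless obstruent between vowels /e/ and /a/, so it voices to [b]. /f/ is a voiceless obstruent between vowels /e/ and /a/, so it voices to [v]. /noekepangaefao/ → noegebangaevao.
Rule 4 (final vowel raising): /o/ is a mid vowel in word-final position, so it raises to [u]. /noegebangaevao/ → noegebangaevau.

noegebangaevau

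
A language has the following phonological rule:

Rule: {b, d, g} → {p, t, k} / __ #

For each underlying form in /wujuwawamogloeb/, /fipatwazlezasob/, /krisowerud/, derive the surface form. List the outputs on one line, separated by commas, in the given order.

wujuwawamogloep, fipatwazlezasop, krisowerut

/wujuwawamogloeb/: /b/ is a voiced stop in word-final position, so it devoices to [p]. → [wujuwawamogloep].
/fipatwazlezasob/: /b/ is a voiced stop in word-final position, so it devoices to [p]. → [fipatwazlezasop].
/krisowerud/: /d/ is a voiced stop in word-final position, so it devoices to [t]. → [krisowerut].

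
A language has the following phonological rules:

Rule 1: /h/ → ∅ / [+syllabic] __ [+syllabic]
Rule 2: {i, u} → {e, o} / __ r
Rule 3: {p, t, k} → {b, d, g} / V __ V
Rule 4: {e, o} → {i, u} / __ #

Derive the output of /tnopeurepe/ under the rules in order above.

Rule 1 (intervocalic h-deletion): no segment meets the environment; /tnopeurepe/ is unchanged.
Rule 2 (pre-rhotic lowering): /u/ is a high vowel immediately before /r/, so it lowers to [o]. /tnopeurepe/ → tnopeorepe.
Rule 3 (intervocalic voicing): /p/ is a voiceless stop between vowels /o/ and /e/, so it voices to [b]. /p/ is a voiceless stop between vowels /e/ and /e/, so it voices to [b]. /tnopeorepe/ → tnobeorebe.
Rule 4 (final vowel raising): /e/ is a mid vowel in word-final position, so it raises to [i]. /tnobeorebe/ → tnobeorebi.

tnobeorebi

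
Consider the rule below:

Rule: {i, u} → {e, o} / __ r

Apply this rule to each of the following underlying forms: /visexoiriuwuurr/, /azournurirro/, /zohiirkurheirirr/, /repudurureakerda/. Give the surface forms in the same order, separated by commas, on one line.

/visexoiriuwuurr/: /i/ is a high vowel immediately before /r/, so it lowers to [e]. /u/ is a high vowel immediately before /r/, so it lowers to [o]. → [visexoeriuwuorr].
/azournurirro/: /u/ is a high vowel immediately before /r/, so it lowers to [o]. /u/ is a high vowel immediately before /r/, so it lowers to [o]. /i/ is a high vowel immediately before /r/, so it lowers to [e]. → [azoornorerro].
/zohiirkurheirirr/: /i/ is a high vowel immediately before /r/, so it lowers to [e]. /u/ is a high vowel immediately before /r/, so it lowers to [o]. /i/ is a high vowel immediately before /r/, so it lowers to [e]. /i/ is a high vowel immediately before /r/, so it lowers to [e]. → [zohierkorheererr].
/repudurureakerda/: /u/ is a high vowel immediately before /r/, so it lowers to [o]. /u/ is a high vowel immediately before /r/, so it lowers to [o]. → [repudororeakerda].

visexoeriuwuorr, azoornorerro, zohierkorheererr, repudororeakerda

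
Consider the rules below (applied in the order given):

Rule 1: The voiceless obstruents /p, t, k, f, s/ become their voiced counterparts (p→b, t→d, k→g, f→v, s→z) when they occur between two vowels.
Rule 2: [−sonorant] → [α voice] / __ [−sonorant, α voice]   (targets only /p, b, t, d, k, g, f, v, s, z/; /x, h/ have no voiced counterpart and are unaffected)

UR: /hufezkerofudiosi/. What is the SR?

Rule 1 (intervocalic voicing): /f/ is a voiceless obstruent between vowels /u/ and /e/, so it voices to [v]. /f/ is a voiceless obstruent between vowels /o/ and /u/, so it voices to [v]. /s/ is a voiceless obstruent between vowels /o/ and /i/, so it voices to [z]. /hufezkerofudiosi/ → huvezkerovudiozi.
Rule 2 (regressive voicing assimilation): /z/ precedes the voiceless obstruent /k/, so it devoices to [s] by assimilation. /huvezkerovudiozi/ → huveskerovudiozi.

huveskerovudiozi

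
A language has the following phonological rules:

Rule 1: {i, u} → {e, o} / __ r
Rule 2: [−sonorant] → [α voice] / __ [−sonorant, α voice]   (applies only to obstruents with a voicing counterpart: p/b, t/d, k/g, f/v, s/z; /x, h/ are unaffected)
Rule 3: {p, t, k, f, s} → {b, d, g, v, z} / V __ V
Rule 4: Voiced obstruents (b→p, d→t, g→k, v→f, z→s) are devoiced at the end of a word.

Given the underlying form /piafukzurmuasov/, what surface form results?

Rule 1 (pre-rhotic lowering): /u/ is a high vowel immediately before /r/, so it lowers to [o]. /piafukzurmuasov/ → piafukzormuasov.
Rule 2 (regressive voicing assimilation): /k/ precedes the voiced obstruent /z/, so it voices to [g] by assimilation. /piafukzormuasov/ → piafugzormuasov.
Rule 3 (intervocalic voicing): /f/ is a voiceless obstruent between vowels /a/ and /u/, so it voices to [v]. /s/ is a voiceless obstruent between vowels /a/ and /o/, so it voices to [z]. /piafugzormuasov/ → piavugzormuazov.
Rule 4 (final devoicing): /v/ is a voiced obstruent in word-final position, so it devoices to [f]. /piavugzormuazov/ → piavugzormuazof.

piavugzormuazof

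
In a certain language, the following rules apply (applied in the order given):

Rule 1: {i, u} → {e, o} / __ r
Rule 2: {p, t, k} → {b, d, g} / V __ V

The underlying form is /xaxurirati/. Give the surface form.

Rule 1 (pre-rhotic lowering): /u/ is a high vowel immediately before /r/, so it lowers to [o]. /i/ is a high vowel immediately before /r/, so it lowers to [e]. /xaxurirati/ → xaxorerati.
Rule 2 (intervocalic voicing): /t/ is a voiceless stop between vowels /a/ and /i/, so it voices to [d]. /xaxorerati/ → xaxoreradi.

xaxoreradi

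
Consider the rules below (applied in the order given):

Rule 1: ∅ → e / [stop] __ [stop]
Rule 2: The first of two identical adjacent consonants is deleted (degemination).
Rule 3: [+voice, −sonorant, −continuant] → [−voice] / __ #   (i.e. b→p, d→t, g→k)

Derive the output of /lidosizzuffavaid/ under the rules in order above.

lidosizufavait

Rule 1 (stop-cluster e-epenthesis): no segment meets the environment; /lidosizzuffavaid/ is unchanged.
Rule 2 (degemination): /zz/ is a geminate; the first /z/ deletes. /ff/ is a geminate; the first /f/ deletes. /lidosizzuffavaid/ → lidosizufavaid.
Rule 3 (final devoicing): /d/ is a voiced stop in word-final position, so it devoices to [t]. /lidosizufavaid/ → lidosizufavait.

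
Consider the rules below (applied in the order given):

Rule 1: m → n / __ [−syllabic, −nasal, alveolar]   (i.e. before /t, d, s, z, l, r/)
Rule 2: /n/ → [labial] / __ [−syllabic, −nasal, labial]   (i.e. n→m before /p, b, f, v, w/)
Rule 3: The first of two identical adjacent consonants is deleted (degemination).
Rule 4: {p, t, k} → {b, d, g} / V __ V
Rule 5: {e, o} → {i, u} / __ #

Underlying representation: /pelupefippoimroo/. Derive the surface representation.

pelubefiboinrou

Rule 1 (nasal place assimilation): /m/ precedes the alveolar consonant /r/, so it assimilates in place to [n]. /pelupefippoimroo/ → pelupefippoinroo.
Rule 2 (nasal place assimilation): no segment meets the environment; /pelupefippoinroo/ is unchanged.
Rule 3 (degemination): /pp/ is a geminate; the first /p/ deletes. /pelupefippoinroo/ → pelupefipoinroo.
Rule 4 (intervocalic voicing): /p/ is a voiceless stop between vowels /u/ and /e/, so it voices to [b]. /p/ is a voiceless stop between vowels /i/ and /o/, so it voices to [b]. /pelupefipoinroo/ → pelubefiboinroo.
Rule 5 (final vowel raising): /o/ is a mid vowel in word-final position, so it raises to [u]. /pelubefiboinroo/ → pelubefiboinrou.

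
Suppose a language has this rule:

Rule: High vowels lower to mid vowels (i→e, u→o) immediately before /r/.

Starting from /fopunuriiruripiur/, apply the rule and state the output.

/u/ is a high vowel immediately before /r/, so it lowers to [o].
/i/ is a high vowel immediately before /r/, so it lowers to [e].
/u/ is a high vowel immediately before /r/, so it lowers to [o].
/u/ is a high vowel immediately before /r/, so it lowers to [o].
The other instances of /u/, /i/ do not occur in the required environment and remain unchanged.
Surface form: [fopunorieroripior].

fopunorieroripior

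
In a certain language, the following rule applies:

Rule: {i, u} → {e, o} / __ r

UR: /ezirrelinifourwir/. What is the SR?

Scanning /ezirrelinifourwir/: /i/ is a high vowel immediately before /r/, so it lowers to [e]; /i/ at position 8 is not in the conditioning environment; /i/ at position 10 is not in the conditioning environment; /u/ is a high vowel immediately before /r/, so it lowers to [o]; /i/ is a high vowel immediately before /r/, so it lowers to [e].
Result: [ezerrelinifoorwer].

ezerrelinifoorwer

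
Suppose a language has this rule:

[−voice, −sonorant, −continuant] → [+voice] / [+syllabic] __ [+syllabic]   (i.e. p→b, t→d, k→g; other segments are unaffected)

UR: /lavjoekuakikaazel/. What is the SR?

lavjoeguagigaazel

/k/ is a voiceless stop between vowels /e/ and /u/, so it voices to [g].
/k/ is a voiceless stop between vowels /a/ and /i/, so it voices to [g].
/k/ is a voiceless stop between vowels /i/ and /a/, so it voices to [g].
Surface form: [lavjoeguagigaazel].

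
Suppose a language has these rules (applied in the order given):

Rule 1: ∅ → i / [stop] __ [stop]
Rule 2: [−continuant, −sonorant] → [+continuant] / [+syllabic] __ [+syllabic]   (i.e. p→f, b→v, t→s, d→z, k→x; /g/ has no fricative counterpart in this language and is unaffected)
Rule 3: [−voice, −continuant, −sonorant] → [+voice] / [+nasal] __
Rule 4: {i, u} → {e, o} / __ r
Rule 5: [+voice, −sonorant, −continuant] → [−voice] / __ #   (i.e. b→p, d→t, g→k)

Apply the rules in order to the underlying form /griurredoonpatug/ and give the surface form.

griorrezoonbasuk

Rule 1 (stop-cluster i-epenthesis): no segment meets the environment; /griurredoonpatug/ is unchanged.
Rule 2 (intervocalic spirantization): /d/ is a stop between vowels /e/ and /o/, so it spirantizes to the fricative [z]. /t/ is a stop between vowels /a/ and /u/, so it spirantizes to the fricative [s]. /griurredoonpatug/ → griurrezoonpasug.
Rule 3 (post-nasal voicing): /p/ is a voiceless stop immediately after the nasal /n/, so it voices to [b]. /griurrezoonpasug/ → griurrezoonbasug.
Rule 4 (pre-rhotic lowering): /u/ is a high vowel immediately before /r/, so it lowers to [o]. /griurrezoonbasug/ → griorrezoonbasug.
Rule 5 (final devoicing): /g/ is a voiced stop in word-final position, so it devoices to [k]. /griorrezoonbasug/ → griorrezoonbasuk.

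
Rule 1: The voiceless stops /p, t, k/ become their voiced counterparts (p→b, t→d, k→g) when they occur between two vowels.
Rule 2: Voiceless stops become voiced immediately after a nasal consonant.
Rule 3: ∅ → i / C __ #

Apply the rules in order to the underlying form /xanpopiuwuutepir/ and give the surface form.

xanbobiuwuudebiri

Rule 1 (intervocalic voicing): /p/ is a voiceless stop between vowels /o/ and /i/, so it voices to [b]. /t/ is a voiceless stop between vowels /u/ and /e/, so it voices to [d]. /p/ is a voiceless stop between vowels /e/ and /i/, so it voices to [b]. /xanpopiuwuutepir/ → xanpobiuwuudebir.
Rule 2 (post-nasal voicing): /p/ is a voiceless stop immediately after the nasal /n/, so it voices to [b]. /xanpobiuwuudebir/ → xanbobiuwuudebir.
Rule 3 (final i-epenthesis): the form ends in the consonant /r/, so [i] is inserted word-finally. /xanbobiuwuudebir/ → xanbobiuwuudebiri.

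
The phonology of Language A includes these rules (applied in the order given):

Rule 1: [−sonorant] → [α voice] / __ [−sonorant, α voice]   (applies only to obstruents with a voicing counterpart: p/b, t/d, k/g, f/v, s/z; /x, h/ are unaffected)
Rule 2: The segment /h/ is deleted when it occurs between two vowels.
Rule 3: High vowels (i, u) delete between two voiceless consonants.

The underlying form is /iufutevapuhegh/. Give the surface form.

Rule 1 (regressive voicing assimilation): /g/ precedes the voiceless obstruent /h/, so it devoices to [k] by assimilation. /iufutevapuhegh/ → iufutevapuhekh.
Rule 2 (intervocalic h-deletion): /h/ occurs between vowels /u/ and /e/, so it deletes. /iufutevapuhekh/ → iufutevapuekh.
Rule 3 (high vowel syncope): /u/ is a high vowel flanked by voiceless consonants /f/ and /t/, so it deletes. /iufutevapuekh/ → iuftevapuekh.

iuftevapuekh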